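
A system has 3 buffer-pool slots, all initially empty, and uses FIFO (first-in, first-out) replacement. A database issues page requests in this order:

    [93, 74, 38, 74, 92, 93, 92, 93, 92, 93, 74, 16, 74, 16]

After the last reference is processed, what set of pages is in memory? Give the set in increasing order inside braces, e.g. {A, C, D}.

93 → miss, frames {93}
74 → miss, frames {93,74}
38 → miss, frames {93,74,38}
74 → hit
92 → miss, evict 93, frames {74,38,92}
93 → miss, evict 74, frames {38,92,93}
92 → hit
93 → hit
92 → hit
93 → hit
74 → miss, evict 38, frames {92,93,74}
16 → miss, evict 92, frames {93,74,16}
74 → hit
16 → hit

{16, 74, 93}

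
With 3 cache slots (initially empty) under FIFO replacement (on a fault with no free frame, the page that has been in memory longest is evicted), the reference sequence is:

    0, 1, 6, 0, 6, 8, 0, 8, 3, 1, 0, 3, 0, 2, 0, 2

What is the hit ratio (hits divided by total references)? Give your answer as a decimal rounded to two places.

0 → miss, frames [0]
1 → miss, frames [0, 1]
6 → miss, frames [0, 1, 6]
0 → hit
6 → hit
8 → miss, evict 0, frames [1, 6, 8]
0 → miss, evict 1, frames [6, 8, 0]
8 → hit
3 → miss, evict 6, frames [8, 0, 3]
1 → miss, evict 8, frames [0, 3, 1]
0 → hit
3 → hit
0 → hit
2 → miss, evict 0, frames [3, 1, 2]
0 → miss, evict 3, frames [1, 2, 0]
2 → hit
Hits: 7 of 16 references → 7/16 = 0.4375.

0.44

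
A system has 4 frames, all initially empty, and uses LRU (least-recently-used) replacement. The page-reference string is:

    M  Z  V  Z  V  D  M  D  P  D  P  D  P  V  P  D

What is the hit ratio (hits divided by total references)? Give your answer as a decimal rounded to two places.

0.69

M: fault, frames (M)
Z: fault, frames (M Z)
V: fault, frames (M Z V)
Z: hit
V: hit
D: fault, frames (M Z V D)
M: hit
D: hit
P: fault, evict Z, frames (V M D P)
D: hit
P: hit
D: hit
P: hit
V: hit
P: hit
D: hit
Hits: 11 of 16 references → 11/16 = 0.6875.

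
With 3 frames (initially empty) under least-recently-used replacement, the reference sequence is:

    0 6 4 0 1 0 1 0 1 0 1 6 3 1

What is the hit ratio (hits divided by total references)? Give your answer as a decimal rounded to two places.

0.57

0 -> miss, frames [0]
6 -> miss, frames [0, 6]
4 -> miss, frames [0, 6, 4]
0 -> hit
1 -> miss, evict 6, frames [4, 0, 1]
0 -> hit
1 -> hit
0 -> hit
1 -> hit
0 -> hit
1 -> hit
6 -> miss, evict 4, frames [0, 1, 6]
3 -> miss, evict 0, frames [1, 6, 3]
1 -> hit
Hits: 8 of 14 references → 8/14 = 0.5714.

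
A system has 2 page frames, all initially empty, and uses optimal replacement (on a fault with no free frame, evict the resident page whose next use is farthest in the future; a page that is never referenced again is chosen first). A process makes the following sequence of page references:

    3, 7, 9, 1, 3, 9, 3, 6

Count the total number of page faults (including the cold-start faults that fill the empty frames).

6

3 → fault, frames [3]
7 → fault, frames [3, 7]
9 → fault, evict 7, frames [3, 9]
1 → fault, evict 9, frames [3, 1]
3 → hit
9 → fault, evict 1, frames [3, 9]
3 → hit
6 → fault, evict 9, frames [3, 6]
Page faults: 6.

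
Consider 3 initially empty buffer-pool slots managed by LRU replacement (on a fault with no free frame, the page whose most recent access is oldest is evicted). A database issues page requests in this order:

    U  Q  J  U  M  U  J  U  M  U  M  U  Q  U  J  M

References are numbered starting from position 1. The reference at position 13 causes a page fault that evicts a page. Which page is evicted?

J

pos 1: U -> miss, frames (U)
pos 2: Q -> miss, frames (U Q)
pos 3: J -> miss, frames (U Q J)
pos 4: U -> hit
pos 5: M -> miss, evict Q, frames (J U M)
pos 6: U -> hit
pos 7: J -> hit
pos 8: U -> hit
pos 9: M -> hit
pos 10: U -> hit
pos 11: M -> hit
pos 12: U -> hit
pos 13: Q -> miss, evict J, frames (M U Q)
At position 13, page J is evicted.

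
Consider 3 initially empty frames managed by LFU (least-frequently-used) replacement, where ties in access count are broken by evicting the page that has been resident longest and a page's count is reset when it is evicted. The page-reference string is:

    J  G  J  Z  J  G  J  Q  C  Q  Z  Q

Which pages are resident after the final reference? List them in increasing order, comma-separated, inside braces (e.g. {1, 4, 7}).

{G, J, Q}

J: miss, frames [J]
G: miss, frames [J, G]
J: hit
Z: miss, frames [J, G, Z]
J: hit
G: hit
J: hit
Q: miss, evict Z, frames [J, G, Q]
C: miss, evict Q, frames [J, G, C]
Q: miss, evict C, frames [J, G, Q]
Z: miss, evict Q, frames [J, G, Z]
Q: miss, evict Z, frames [J, G, Q]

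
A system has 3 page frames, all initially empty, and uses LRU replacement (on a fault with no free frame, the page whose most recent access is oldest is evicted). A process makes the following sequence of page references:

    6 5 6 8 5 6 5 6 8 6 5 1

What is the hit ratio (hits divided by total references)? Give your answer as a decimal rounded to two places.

6 -> miss, frames (6)
5 -> miss, frames (6 5)
6 -> hit
8 -> miss, frames (5 6 8)
5 -> hit
6 -> hit
5 -> hit
6 -> hit
8 -> hit
6 -> hit
5 -> hit
1 -> miss, evict 8, frames (6 5 1)
Hits: 8 of 12 references → 8/12 = 0.6667.

0.67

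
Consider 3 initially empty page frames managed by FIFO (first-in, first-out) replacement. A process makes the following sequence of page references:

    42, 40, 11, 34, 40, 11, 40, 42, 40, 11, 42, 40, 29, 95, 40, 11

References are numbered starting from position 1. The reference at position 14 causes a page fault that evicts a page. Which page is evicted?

40

pos 1: 42 -> fault, frames {42}
pos 2: 40 -> fault, frames {42,40}
pos 3: 11 -> fault, frames {42,40,11}
pos 4: 34 -> fault, evict 42, frames {40,11,34}
pos 5: 40 -> hit
pos 6: 11 -> hit
pos 7: 40 -> hit
pos 8: 42 -> fault, evict 40, frames {11,34,42}
pos 9: 40 -> fault, evict 11, frames {34,42,40}
pos 10: 11 -> fault, evict 34, frames {42,40,11}
pos 11: 42 -> hit
pos 12: 40 -> hit
pos 13: 29 -> fault, evict 42, frames {40,11,29}
pos 14: 95 -> fault, evict 40, frames {11,29,95}
At position 14, page 40 is evicted.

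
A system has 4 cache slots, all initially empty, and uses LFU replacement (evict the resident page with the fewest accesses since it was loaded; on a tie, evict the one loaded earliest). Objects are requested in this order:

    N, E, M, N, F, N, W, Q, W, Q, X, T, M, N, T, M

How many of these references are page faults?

N → fault, frames {N}
E → fault, frames {N,E}
M → fault, frames {N,E,M}
N → hit
F → fault, frames {N,E,M,F}
N → hit
W → fault, evict E, frames {N,M,F,W}
Q → fault, evict M, frames {N,F,W,Q}
W → hit
Q → hit
X → fault, evict F, frames {N,W,Q,X}
T → fault, evict X, frames {N,W,Q,T}
M → fault, evict T, frames {N,W,Q,M}
N → hit
T → fault, evict M, frames {N,W,Q,T}
M → fault, evict T, frames {N,W,Q,M}
Page faults: 11.

11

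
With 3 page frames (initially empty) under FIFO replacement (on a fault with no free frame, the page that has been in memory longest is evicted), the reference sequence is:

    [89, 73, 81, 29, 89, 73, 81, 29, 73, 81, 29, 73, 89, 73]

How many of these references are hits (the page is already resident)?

4

89: fault, frames (89)
73: fault, frames (89 73)
81: fault, frames (89 73 81)
29: fault, evict 89, frames (73 81 29)
89: fault, evict 73, frames (81 29 89)
73: fault, evict 81, frames (29 89 73)
81: fault, evict 29, frames (89 73 81)
29: fault, evict 89, frames (73 81 29)
73: hit
81: hit
29: hit
73: hit
89: fault, evict 73, frames (81 29 89)
73: fault, evict 81, frames (29 89 73)
Hits: 4.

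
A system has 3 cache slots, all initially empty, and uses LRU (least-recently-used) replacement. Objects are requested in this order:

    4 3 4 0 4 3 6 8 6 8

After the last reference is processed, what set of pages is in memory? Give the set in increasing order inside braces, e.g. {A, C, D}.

4 → miss, frames {4}
3 → miss, frames {4,3}
4 → hit
0 → miss, frames {3,4,0}
4 → hit
3 → hit
6 → miss, evict 0, frames {4,3,6}
8 → miss, evict 4, frames {3,6,8}
6 → hit
8 → hit

{3, 6, 8}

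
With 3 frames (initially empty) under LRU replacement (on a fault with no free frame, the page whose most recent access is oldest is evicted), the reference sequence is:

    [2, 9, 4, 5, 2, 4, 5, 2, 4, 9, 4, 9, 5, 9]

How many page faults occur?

7

2: miss, frames {2}
9: miss, frames {2,9}
4: miss, frames {2,9,4}
5: miss, evict 2, frames {9,4,5}
2: miss, evict 9, frames {4,5,2}
4: hit
5: hit
2: hit
4: hit
9: miss, evict 5, frames {2,4,9}
4: hit
9: hit
5: miss, evict 2, frames {4,9,5}
9: hit
Page faults: 7.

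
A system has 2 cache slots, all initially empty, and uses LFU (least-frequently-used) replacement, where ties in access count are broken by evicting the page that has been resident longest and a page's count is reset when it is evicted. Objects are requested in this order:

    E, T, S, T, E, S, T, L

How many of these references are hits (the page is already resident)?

2

E: fault, frames {E}
T: fault, frames {E,T}
S: fault, evict E, frames {T,S}
T: hit
E: fault, evict S, frames {T,E}
S: fault, evict E, frames {T,S}
T: hit
L: fault, evict S, frames {T,L}
Hits: 2.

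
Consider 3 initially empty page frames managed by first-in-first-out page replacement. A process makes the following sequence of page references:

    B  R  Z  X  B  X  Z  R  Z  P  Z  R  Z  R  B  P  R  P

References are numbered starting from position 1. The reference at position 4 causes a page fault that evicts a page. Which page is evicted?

pos 1: B → fault, frames [B]
pos 2: R → fault, frames [B, R]
pos 3: Z → fault, frames [B, R, Z]
pos 4: X → fault, evict B, frames [R, Z, X]
At position 4, page B is evicted.

B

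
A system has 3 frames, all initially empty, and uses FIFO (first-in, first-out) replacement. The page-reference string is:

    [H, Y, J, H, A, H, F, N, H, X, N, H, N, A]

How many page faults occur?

H -> miss, frames {H}
Y -> miss, frames {H,Y}
J -> miss, frames {H,Y,J}
H -> hit
A -> miss, evict H, frames {Y,J,A}
H -> miss, evict Y, frames {J,A,H}
F -> miss, evict J, frames {A,H,F}
N -> miss, evict A, frames {H,F,N}
H -> hit
X -> miss, evict H, frames {F,N,X}
N -> hit
H -> miss, evict F, frames {N,X,H}
N -> hit
A -> miss, evict N, frames {X,H,A}
Page faults: 10.

10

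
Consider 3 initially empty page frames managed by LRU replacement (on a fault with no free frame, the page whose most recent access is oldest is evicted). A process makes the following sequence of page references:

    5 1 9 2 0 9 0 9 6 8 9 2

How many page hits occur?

4

5: miss, frames {5}
1: miss, frames {5,1}
9: miss, frames {5,1,9}
2: miss, evict 5, frames {1,9,2}
0: miss, evict 1, frames {9,2,0}
9: hit
0: hit
9: hit
6: miss, evict 2, frames {0,9,6}
8: miss, evict 0, frames {9,6,8}
9: hit
2: miss, evict 6, frames {8,9,2}
Hits: 4.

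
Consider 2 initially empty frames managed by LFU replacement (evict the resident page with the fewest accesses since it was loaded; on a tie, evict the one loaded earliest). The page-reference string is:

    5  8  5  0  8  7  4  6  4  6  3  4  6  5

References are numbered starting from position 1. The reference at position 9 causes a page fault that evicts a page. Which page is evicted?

6

pos 1: 5: miss, frames (5)
pos 2: 8: miss, frames (5 8)
pos 3: 5: hit
pos 4: 0: miss, evict 8, frames (5 0)
pos 5: 8: miss, evict 0, frames (5 8)
pos 6: 7: miss, evict 8, frames (5 7)
pos 7: 4: miss, evict 7, frames (5 4)
pos 8: 6: miss, evict 4, frames (5 6)
pos 9: 4: miss, evict 6, frames (5 4)
At position 9, page 6 is evicted.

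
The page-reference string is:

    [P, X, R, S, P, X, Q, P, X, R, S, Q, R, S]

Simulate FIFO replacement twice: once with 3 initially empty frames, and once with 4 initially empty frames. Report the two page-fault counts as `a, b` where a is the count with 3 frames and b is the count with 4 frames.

3 frames: F F F F F F F . . F F . . . → 9 faults.
4 frames: F F F F . . F F F F F F . . → 10 faults.
10 > 9: adding a frame increased faults — Belady's anomaly.

9, 10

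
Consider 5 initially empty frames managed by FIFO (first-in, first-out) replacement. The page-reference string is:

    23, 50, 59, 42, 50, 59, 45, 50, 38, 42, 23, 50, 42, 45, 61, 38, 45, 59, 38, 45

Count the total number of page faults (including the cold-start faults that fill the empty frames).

11

23 → fault, frames {23}
50 → fault, frames {23,50}
59 → fault, frames {23,50,59}
42 → fault, frames {23,50,59,42}
50 → hit
59 → hit
45 → fault, frames {23,50,59,42,45}
50 → hit
38 → fault, evict 23, frames {50,59,42,45,38}
42 → hit
23 → fault, evict 50, frames {59,42,45,38,23}
50 → fault, evict 59, frames {42,45,38,23,50}
42 → hit
45 → hit
61 → fault, evict 42, frames {45,38,23,50,61}
38 → hit
45 → hit
59 → fault, evict 45, frames {38,23,50,61,59}
38 → hit
45 → fault, evict 38, frames {23,50,61,59,45}
Page faults: 11.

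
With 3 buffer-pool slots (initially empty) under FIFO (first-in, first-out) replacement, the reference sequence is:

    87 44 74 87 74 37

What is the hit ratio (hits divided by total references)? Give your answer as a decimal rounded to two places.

87 → miss, frames [87]
44 → miss, frames [87, 44]
74 → miss, frames [87, 44, 74]
87 → hit
74 → hit
37 → miss, evict 87, frames [44, 74, 37]
Hits: 2 of 6 references → 2/6 = 0.3333.

0.33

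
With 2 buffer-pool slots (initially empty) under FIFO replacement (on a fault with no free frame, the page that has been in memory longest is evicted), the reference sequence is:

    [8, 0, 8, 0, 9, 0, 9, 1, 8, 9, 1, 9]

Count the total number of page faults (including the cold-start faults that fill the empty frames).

8 → fault, frames [8]
0 → fault, frames [8, 0]
8 → hit
0 → hit
9 → fault, evict 8, frames [0, 9]
0 → hit
9 → hit
1 → fault, evict 0, frames [9, 1]
8 → fault, evict 9, frames [1, 8]
9 → fault, evict 1, frames [8, 9]
1 → fault, evict 8, frames [9, 1]
9 → hit
Page faults: 7.

7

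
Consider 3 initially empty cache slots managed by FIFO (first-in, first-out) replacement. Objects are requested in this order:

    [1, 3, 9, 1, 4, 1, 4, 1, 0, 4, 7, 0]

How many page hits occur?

5

1: fault, frames (1)
3: fault, frames (1 3)
9: fault, frames (1 3 9)
1: hit
4: fault, evict 1, frames (3 9 4)
1: fault, evict 3, frames (9 4 1)
4: hit
1: hit
0: fault, evict 9, frames (4 1 0)
4: hit
7: fault, evict 4, frames (1 0 7)
0: hit
Hits: 5.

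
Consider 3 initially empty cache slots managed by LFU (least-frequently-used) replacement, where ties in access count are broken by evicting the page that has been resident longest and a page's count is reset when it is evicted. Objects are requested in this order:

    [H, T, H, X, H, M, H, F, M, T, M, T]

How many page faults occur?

H: miss, frames [H]
T: miss, frames [H, T]
H: hit
X: miss, frames [H, T, X]
H: hit
M: miss, evict T, frames [H, X, M]
H: hit
F: miss, evict X, frames [H, M, F]
M: hit
T: miss, evict F, frames [H, M, T]
M: hit
T: hit
Page faults: 6.

6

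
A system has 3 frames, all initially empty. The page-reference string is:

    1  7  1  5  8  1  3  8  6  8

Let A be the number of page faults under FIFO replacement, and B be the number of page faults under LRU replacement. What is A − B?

Under FIFO: F F . F F F F . F F → 8 faults.
Under LRU: F F . F F . F . F . → 6 faults.
A − B = 8 − 6 = 2.

2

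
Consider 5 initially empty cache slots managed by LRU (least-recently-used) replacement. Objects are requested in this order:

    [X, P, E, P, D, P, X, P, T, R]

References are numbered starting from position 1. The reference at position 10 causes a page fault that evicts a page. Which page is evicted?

E

pos 1: X -> fault, frames [X]
pos 2: P -> fault, frames [X, P]
pos 3: E -> fault, frames [X, P, E]
pos 4: P -> hit
pos 5: D -> fault, frames [X, E, P, D]
pos 6: P -> hit
pos 7: X -> hit
pos 8: P -> hit
pos 9: T -> fault, frames [E, D, X, P, T]
pos 10: R -> fault, evict E, frames [D, X, P, T, R]
At position 10, page E is evicted.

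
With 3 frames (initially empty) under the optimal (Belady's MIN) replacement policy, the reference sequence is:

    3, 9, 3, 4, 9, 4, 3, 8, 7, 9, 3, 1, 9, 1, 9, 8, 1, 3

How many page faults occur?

7

3 -> miss, frames {3}
9 -> miss, frames {3,9}
3 -> hit
4 -> miss, frames {3,9,4}
9 -> hit
4 -> hit
3 -> hit
8 -> miss, evict 4, frames {3,9,8}
7 -> miss, evict 8, frames {3,9,7}
9 -> hit
3 -> hit
1 -> miss, evict 7, frames {3,9,1}
9 -> hit
1 -> hit
9 -> hit
8 -> miss, evict 9, frames {3,1,8}
1 -> hit
3 -> hit
Page faults: 7.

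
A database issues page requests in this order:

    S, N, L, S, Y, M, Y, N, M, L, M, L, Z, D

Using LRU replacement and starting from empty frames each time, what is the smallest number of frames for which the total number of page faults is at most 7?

5

f=1: 14 faults
f=2: 11 faults
f=3: 9 faults
f=4: 9 faults
f=5: 7 faults
f=6: 7 faults
f=7: 7 faults
Smallest f with faults ≤ 7 is 5.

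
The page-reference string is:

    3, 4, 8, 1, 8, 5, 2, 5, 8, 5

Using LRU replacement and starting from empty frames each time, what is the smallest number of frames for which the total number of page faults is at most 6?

f=1: 10 faults
f=2: 7 faults
f=3: 6 faults
f=4: 6 faults
f=5: 6 faults
f=6: 6 faults
Smallest f with faults ≤ 6 is 3.

3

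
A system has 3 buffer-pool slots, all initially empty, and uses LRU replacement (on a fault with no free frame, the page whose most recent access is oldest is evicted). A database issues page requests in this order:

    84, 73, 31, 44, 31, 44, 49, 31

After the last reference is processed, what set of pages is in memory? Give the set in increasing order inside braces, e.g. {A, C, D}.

84 → fault, frames {84}
73 → fault, frames {84,73}
31 → fault, frames {84,73,31}
44 → fault, evict 84, frames {73,31,44}
31 → hit
44 → hit
49 → fault, evict 73, frames {31,44,49}
31 → hit

{31, 44, 49}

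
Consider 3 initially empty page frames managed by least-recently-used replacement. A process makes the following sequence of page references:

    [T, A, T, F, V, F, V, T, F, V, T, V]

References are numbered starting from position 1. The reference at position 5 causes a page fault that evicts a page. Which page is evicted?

A

pos 1: T: miss, frames (T)
pos 2: A: miss, frames (T A)
pos 3: T: hit
pos 4: F: miss, frames (A T F)
pos 5: V: miss, evict A, frames (T F V)
At position 5, page A is evicted.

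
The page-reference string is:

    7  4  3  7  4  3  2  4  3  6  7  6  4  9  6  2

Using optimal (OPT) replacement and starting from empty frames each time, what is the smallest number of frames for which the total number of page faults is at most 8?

f=1: 16 faults
f=2: 11 faults
f=3: 8 faults
f=4: 6 faults
f=5: 6 faults
f=6: 6 faults
Smallest f with faults ≤ 8 is 3.

3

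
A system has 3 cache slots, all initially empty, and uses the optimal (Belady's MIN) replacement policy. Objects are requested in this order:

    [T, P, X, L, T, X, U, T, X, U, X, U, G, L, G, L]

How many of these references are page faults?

T -> fault, frames [T]
P -> fault, frames [T, P]
X -> fault, frames [T, P, X]
L -> fault, evict P, frames [T, X, L]
T -> hit
X -> hit
U -> fault, evict L, frames [T, X, U]
T -> hit
X -> hit
U -> hit
X -> hit
U -> hit
G -> fault, evict U, frames [T, X, G]
L -> fault, evict X, frames [T, G, L]
G -> hit
L -> hit
Page faults: 7.

7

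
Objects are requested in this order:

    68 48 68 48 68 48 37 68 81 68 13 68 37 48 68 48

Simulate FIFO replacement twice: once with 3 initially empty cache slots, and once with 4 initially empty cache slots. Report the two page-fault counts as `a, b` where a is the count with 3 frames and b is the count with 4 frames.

9, 7

3 frames: F F . . . . F . F F F . F F F . → 9 faults.
4 frames: F F . . . . F . F . F F . F . . → 7 faults.
7 < 9: adding a frame reduced faults, as is typical.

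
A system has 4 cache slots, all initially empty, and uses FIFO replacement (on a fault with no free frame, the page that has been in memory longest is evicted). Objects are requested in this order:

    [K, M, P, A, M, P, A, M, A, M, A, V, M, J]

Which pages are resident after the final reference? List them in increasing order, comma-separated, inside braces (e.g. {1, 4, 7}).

{A, J, P, V}

K: fault, frames (K)
M: fault, frames (K M)
P: fault, frames (K M P)
A: fault, frames (K M P A)
M: hit
P: hit
A: hit
M: hit
A: hit
M: hit
A: hit
V: fault, evict K, frames (M P A V)
M: hit
J: fault, evict M, frames (P A V J)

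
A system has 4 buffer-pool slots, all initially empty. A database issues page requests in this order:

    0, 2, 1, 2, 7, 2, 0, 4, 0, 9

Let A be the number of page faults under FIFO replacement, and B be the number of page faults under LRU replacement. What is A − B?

Under FIFO: F F F . F . . F F F → 7 faults.
Under LRU: F F F . F . . F . F → 6 faults.
A − B = 7 − 6 = 1.

1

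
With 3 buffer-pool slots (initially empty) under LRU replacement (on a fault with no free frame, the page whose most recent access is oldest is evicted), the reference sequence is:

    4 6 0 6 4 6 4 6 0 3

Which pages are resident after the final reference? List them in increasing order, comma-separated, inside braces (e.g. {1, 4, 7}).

{0, 3, 6}

4 → fault, frames (4)
6 → fault, frames (4 6)
0 → fault, frames (4 6 0)
6 → hit
4 → hit
6 → hit
4 → hit
6 → hit
0 → hit
3 → fault, evict 4, frames (6 0 3)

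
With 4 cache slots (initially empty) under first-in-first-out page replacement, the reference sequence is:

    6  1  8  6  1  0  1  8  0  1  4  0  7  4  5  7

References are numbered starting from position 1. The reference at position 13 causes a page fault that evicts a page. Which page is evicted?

pos 1: 6: miss, frames (6)
pos 2: 1: miss, frames (6 1)
pos 3: 8: miss, frames (6 1 8)
pos 4: 6: hit
pos 5: 1: hit
pos 6: 0: miss, frames (6 1 8 0)
pos 7: 1: hit
pos 8: 8: hit
pos 9: 0: hit
pos 10: 1: hit
pos 11: 4: miss, evict 6, frames (1 8 0 4)
pos 12: 0: hit
pos 13: 7: miss, evict 1, frames (8 0 4 7)
At position 13, page 1 is evicted.

1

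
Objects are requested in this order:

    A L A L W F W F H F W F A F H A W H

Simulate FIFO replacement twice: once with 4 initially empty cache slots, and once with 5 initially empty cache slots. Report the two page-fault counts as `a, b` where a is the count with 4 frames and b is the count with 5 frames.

6, 5

4 frames: F F . . F F . . F . . . F . . . . . → 6 faults.
5 frames: F F . . F F . . F . . . . . . . . . → 5 faults.
5 < 6: adding a frame reduced faults, as is typical.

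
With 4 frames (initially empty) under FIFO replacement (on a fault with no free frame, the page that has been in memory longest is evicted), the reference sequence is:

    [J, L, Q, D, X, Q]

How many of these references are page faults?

5

J: miss, frames [J]
L: miss, frames [J, L]
Q: miss, frames [J, L, Q]
D: miss, frames [J, L, Q, D]
X: miss, evict J, frames [L, Q, D, X]
Q: hit
Page faults: 5.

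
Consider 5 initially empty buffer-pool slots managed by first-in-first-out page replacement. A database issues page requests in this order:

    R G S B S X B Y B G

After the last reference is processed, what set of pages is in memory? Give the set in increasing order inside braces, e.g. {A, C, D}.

R → miss, frames {R}
G → miss, frames {R,G}
S → miss, frames {R,G,S}
B → miss, frames {R,G,S,B}
S → hit
X → miss, frames {R,G,S,B,X}
B → hit
Y → miss, evict R, frames {G,S,B,X,Y}
B → hit
G → hit

{B, G, S, X, Y}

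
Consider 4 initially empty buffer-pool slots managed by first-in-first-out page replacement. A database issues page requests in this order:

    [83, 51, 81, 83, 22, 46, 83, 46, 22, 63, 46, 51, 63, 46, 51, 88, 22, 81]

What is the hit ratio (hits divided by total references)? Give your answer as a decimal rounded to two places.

83 -> fault, frames [83]
51 -> fault, frames [83, 51]
81 -> fault, frames [83, 51, 81]
83 -> hit
22 -> fault, frames [83, 51, 81, 22]
46 -> fault, evict 83, frames [51, 81, 22, 46]
83 -> fault, evict 51, frames [81, 22, 46, 83]
46 -> hit
22 -> hit
63 -> fault, evict 81, frames [22, 46, 83, 63]
46 -> hit
51 -> fault, evict 22, frames [46, 83, 63, 51]
63 -> hit
46 -> hit
51 -> hit
88 -> fault, evict 46, frames [83, 63, 51, 88]
22 -> fault, evict 83, frames [63, 51, 88, 22]
81 -> fault, evict 63, frames [51, 88, 22, 81]
Hits: 7 of 18 references → 7/18 = 0.3889.

0.39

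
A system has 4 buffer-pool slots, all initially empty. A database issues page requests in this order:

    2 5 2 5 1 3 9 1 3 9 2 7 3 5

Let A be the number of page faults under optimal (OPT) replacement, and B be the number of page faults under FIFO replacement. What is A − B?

Under OPT: F F . . F F F . . . . F . F → 7 faults.
Under FIFO: F F . . F F F . . . F F . F → 8 faults.
A − B = 7 − 8 = -1.

-1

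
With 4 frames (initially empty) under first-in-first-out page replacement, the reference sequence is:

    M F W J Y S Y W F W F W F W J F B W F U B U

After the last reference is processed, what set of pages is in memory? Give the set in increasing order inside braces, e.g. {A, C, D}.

{B, J, U, W}

M → fault, frames [M]
F → fault, frames [M, F]
W → fault, frames [M, F, W]
J → fault, frames [M, F, W, J]
Y → fault, evict M, frames [F, W, J, Y]
S → fault, evict F, frames [W, J, Y, S]
Y → hit
W → hit
F → fault, evict W, frames [J, Y, S, F]
W → fault, evict J, frames [Y, S, F, W]
F → hit
W → hit
F → hit
W → hit
J → fault, evict Y, frames [S, F, W, J]
F → hit
B → fault, evict S, frames [F, W, J, B]
W → hit
F → hit
U → fault, evict F, frames [W, J, B, U]
B → hit
U → hit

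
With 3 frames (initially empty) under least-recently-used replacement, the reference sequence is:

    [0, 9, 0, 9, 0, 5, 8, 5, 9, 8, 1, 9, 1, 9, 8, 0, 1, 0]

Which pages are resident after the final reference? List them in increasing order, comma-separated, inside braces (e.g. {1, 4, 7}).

0: miss, frames {0}
9: miss, frames {0,9}
0: hit
9: hit
0: hit
5: miss, frames {9,0,5}
8: miss, evict 9, frames {0,5,8}
5: hit
9: miss, evict 0, frames {8,5,9}
8: hit
1: miss, evict 5, frames {9,8,1}
9: hit
1: hit
9: hit
8: hit
0: miss, evict 1, frames {9,8,0}
1: miss, evict 9, frames {8,0,1}
0: hit

{0, 1, 8}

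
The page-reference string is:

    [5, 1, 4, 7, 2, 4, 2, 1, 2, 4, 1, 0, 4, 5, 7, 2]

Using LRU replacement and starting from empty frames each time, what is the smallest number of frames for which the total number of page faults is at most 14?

2

f=1: 16 faults
f=2: 14 faults
f=3: 10 faults
f=4: 9 faults
f=5: 9 faults
f=6: 6 faults
Smallest f with faults ≤ 14 is 2.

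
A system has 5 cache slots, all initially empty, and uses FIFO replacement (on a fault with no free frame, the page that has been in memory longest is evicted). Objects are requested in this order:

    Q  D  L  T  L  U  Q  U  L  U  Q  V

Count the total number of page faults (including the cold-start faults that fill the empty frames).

6

Q -> fault, frames {Q}
D -> fault, frames {Q,D}
L -> fault, frames {Q,D,L}
T -> fault, frames {Q,D,L,T}
L -> hit
U -> fault, frames {Q,D,L,T,U}
Q -> hit
U -> hit
L -> hit
U -> hit
Q -> hit
V -> fault, evict Q, frames {D,L,T,U,V}
Page faults: 6.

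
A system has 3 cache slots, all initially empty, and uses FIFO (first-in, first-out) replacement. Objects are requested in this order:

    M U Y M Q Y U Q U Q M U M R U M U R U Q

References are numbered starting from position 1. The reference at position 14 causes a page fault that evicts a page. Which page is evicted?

pos 1: M: miss, frames [M]
pos 2: U: miss, frames [M, U]
pos 3: Y: miss, frames [M, U, Y]
pos 4: M: hit
pos 5: Q: miss, evict M, frames [U, Y, Q]
pos 6: Y: hit
pos 7: U: hit
pos 8: Q: hit
pos 9: U: hit
pos 10: Q: hit
pos 11: M: miss, evict U, frames [Y, Q, M]
pos 12: U: miss, evict Y, frames [Q, M, U]
pos 13: M: hit
pos 14: R: miss, evict Q, frames [M, U, R]
At position 14, page Q is evicted.

Q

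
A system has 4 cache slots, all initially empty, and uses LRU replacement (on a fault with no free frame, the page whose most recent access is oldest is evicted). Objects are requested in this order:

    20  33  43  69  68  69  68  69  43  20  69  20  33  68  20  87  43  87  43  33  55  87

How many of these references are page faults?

20 → fault, frames [20]
33 → fault, frames [20, 33]
43 → fault, frames [20, 33, 43]
69 → fault, frames [20, 33, 43, 69]
68 → fault, evict 20, frames [33, 43, 69, 68]
69 → hit
68 → hit
69 → hit
43 → hit
20 → fault, evict 33, frames [68, 69, 43, 20]
69 → hit
20 → hit
33 → fault, evict 68, frames [43, 69, 20, 33]
68 → fault, evict 43, frames [69, 20, 33, 68]
20 → hit
87 → fault, evict 69, frames [33, 68, 20, 87]
43 → fault, evict 33, frames [68, 20, 87, 43]
87 → hit
43 → hit
33 → fault, evict 68, frames [20, 87, 43, 33]
55 → fault, evict 20, frames [87, 43, 33, 55]
87 → hit
Page faults: 12.

12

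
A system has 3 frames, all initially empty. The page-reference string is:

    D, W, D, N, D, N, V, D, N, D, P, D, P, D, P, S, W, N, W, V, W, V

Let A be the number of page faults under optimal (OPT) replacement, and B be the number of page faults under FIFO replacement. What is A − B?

Under OPT: F F . F . . F . . . F . . . . F F . . F . . → 8 faults.
Under FIFO: F F . F . . F F . . F . . . . F F F . F . . → 10 faults.
A − B = 8 − 10 = -2.

-2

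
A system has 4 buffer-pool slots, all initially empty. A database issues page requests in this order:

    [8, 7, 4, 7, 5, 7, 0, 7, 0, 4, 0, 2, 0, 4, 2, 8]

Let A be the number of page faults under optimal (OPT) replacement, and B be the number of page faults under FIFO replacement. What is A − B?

Under OPT: F F F . F . F . . . . F . . . . → 6 faults.
Under FIFO: F F F . F . F . . . . F . . . F → 7 faults.
A − B = 6 − 7 = -1.

-1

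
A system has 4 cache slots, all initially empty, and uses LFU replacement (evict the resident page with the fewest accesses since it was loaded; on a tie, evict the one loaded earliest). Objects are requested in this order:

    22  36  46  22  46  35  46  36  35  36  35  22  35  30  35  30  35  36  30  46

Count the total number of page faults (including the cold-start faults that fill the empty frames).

5

22 -> fault, frames {22}
36 -> fault, frames {22,36}
46 -> fault, frames {22,36,46}
22 -> hit
46 -> hit
35 -> fault, frames {22,36,46,35}
46 -> hit
36 -> hit
35 -> hit
36 -> hit
35 -> hit
22 -> hit
35 -> hit
30 -> fault, evict 22, frames {36,46,35,30}
35 -> hit
30 -> hit
35 -> hit
36 -> hit
30 -> hit
46 -> hit
Page faults: 5.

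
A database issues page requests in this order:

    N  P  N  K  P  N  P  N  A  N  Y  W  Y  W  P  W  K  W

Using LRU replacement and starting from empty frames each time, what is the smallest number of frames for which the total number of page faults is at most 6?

f=1: 18 faults
f=2: 10 faults
f=3: 8 faults
f=4: 8 faults
f=5: 7 faults
f=6: 6 faults
Smallest f with faults ≤ 6 is 6.

6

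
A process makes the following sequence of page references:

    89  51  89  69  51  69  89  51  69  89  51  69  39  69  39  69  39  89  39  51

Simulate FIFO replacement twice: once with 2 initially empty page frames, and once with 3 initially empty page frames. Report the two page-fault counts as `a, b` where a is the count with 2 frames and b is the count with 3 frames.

2 frames: F F . F . . F F F F F F F . . . . F . F → 12 faults.
3 frames: F F . F . . . . . . . . F . . . . F . F → 6 faults.
6 < 12: adding a frame reduced faults, as is typical.

12, 6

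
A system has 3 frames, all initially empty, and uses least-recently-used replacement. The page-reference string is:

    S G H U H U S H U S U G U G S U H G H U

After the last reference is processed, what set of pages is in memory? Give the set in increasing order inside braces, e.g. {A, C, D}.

S -> fault, frames {S}
G -> fault, frames {S,G}
H -> fault, frames {S,G,H}
U -> fault, evict S, frames {G,H,U}
H -> hit
U -> hit
S -> fault, evict G, frames {H,U,S}
H -> hit
U -> hit
S -> hit
U -> hit
G -> fault, evict H, frames {S,U,G}
U -> hit
G -> hit
S -> hit
U -> hit
H -> fault, evict G, frames {S,U,H}
G -> fault, evict S, frames {U,H,G}
H -> hit
U -> hit

{G, H, U}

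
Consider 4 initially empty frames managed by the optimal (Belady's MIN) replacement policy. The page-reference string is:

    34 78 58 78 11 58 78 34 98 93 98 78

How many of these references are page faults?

34: fault, frames {34}
78: fault, frames {34,78}
58: fault, frames {34,78,58}
78: hit
11: fault, frames {34,78,58,11}
58: hit
78: hit
34: hit
98: fault, evict 11, frames {34,78,58,98}
93: fault, evict 58, frames {34,78,98,93}
98: hit
78: hit
Page faults: 6.

6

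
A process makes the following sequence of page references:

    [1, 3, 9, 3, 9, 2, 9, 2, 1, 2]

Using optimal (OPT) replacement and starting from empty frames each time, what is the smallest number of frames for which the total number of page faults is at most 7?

f=1: 10 faults
f=2: 5 faults
f=3: 4 faults
f=4: 4 faults
Smallest f with faults ≤ 7 is 2.

2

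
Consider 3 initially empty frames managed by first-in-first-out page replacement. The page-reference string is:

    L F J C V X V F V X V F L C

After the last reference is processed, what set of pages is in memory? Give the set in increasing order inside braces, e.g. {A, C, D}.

{C, F, L}

L → miss, frames (L)
F → miss, frames (L F)
J → miss, frames (L F J)
C → miss, evict L, frames (F J C)
V → miss, evict F, frames (J C V)
X → miss, evict J, frames (C V X)
V → hit
F → miss, evict C, frames (V X F)
V → hit
X → hit
V → hit
F → hit
L → miss, evict V, frames (X F L)
C → miss, evict X, frames (F L C)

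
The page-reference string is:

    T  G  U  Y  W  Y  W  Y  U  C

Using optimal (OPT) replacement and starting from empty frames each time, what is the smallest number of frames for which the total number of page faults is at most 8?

2

f=1: 10 faults
f=2: 7 faults
f=3: 6 faults
f=4: 6 faults
f=5: 6 faults
f=6: 6 faults
Smallest f with faults ≤ 8 is 2.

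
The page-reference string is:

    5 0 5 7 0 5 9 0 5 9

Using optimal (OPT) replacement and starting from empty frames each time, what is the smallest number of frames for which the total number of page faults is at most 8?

2

f=1: 10 faults
f=2: 6 faults
f=3: 4 faults
f=4: 4 faults
Smallest f with faults ≤ 8 is 2.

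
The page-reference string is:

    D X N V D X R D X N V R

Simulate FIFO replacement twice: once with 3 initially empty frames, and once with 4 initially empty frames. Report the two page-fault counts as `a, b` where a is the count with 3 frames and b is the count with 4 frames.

3 frames: F F F F F F F . . F F . → 9 faults.
4 frames: F F F F . . F F F F F F → 10 faults.
10 > 9: adding a frame increased faults — Belady's anomaly.

9, 10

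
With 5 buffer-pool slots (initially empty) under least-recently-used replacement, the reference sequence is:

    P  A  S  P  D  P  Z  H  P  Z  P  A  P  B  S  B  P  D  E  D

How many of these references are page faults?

P -> miss, frames [P]
A -> miss, frames [P, A]
S -> miss, frames [P, A, S]
P -> hit
D -> miss, frames [A, S, P, D]
P -> hit
Z -> miss, frames [A, S, D, P, Z]
H -> miss, evict A, frames [S, D, P, Z, H]
P -> hit
Z -> hit
P -> hit
A -> miss, evict S, frames [D, H, Z, P, A]
P -> hit
B -> miss, evict D, frames [H, Z, A, P, B]
S -> miss, evict H, frames [Z, A, P, B, S]
B -> hit
P -> hit
D -> miss, evict Z, frames [A, S, B, P, D]
E -> miss, evict A, frames [S, B, P, D, E]
D -> hit
Page faults: 11.

11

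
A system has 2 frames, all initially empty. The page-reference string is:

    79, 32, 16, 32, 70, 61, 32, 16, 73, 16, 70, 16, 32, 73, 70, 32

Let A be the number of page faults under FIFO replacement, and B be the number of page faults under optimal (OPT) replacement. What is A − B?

Under FIFO: F F F . F F F F F . F F F F F F → 14 faults.
Under OPT: F F F . F F . F F . F . F F . F → 11 faults.
A − B = 14 − 11 = 3.

3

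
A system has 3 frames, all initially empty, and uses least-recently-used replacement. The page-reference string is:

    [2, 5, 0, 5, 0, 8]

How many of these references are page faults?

2 -> miss, frames (2)
5 -> miss, frames (2 5)
0 -> miss, frames (2 5 0)
5 -> hit
0 -> hit
8 -> miss, evict 2, frames (5 0 8)
Page faults: 4.

4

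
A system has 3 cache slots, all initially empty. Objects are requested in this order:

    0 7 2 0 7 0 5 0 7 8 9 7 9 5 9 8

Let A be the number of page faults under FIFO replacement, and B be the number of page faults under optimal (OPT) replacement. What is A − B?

2

Under FIFO: F F F . . . F F F F F . . F . . → 9 faults.
Under OPT: F F F . . . F . . F F . . . . F → 7 faults.
A − B = 9 − 7 = 2.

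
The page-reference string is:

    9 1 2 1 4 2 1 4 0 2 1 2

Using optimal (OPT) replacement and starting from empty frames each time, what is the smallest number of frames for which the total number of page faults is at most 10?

2

f=1: 12 faults
f=2: 7 faults
f=3: 5 faults
f=4: 5 faults
f=5: 5 faults
Smallest f with faults ≤ 10 is 2.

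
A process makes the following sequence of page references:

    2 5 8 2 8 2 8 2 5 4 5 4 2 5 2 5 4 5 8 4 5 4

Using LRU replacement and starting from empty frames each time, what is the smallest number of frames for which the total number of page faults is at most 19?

f=1: 22 faults
f=2: 12 faults
f=3: 5 faults
f=4: 4 faults
Smallest f with faults ≤ 19 is 2.

2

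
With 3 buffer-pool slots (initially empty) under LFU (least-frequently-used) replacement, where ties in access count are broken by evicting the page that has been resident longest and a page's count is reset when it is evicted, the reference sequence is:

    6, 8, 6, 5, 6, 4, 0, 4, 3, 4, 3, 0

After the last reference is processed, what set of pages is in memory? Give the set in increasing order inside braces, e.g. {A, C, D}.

6 -> miss, frames [6]
8 -> miss, frames [6, 8]
6 -> hit
5 -> miss, frames [6, 8, 5]
6 -> hit
4 -> miss, evict 8, frames [6, 5, 4]
0 -> miss, evict 5, frames [6, 4, 0]
4 -> hit
3 -> miss, evict 0, frames [6, 4, 3]
4 -> hit
3 -> hit
0 -> miss, evict 3, frames [6, 4, 0]

{0, 4, 6}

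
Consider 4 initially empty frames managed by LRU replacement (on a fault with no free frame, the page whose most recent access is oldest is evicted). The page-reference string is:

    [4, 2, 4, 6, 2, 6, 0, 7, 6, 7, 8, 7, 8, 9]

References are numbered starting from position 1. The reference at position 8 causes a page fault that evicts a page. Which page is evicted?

pos 1: 4 → fault, frames {4}
pos 2: 2 → fault, frames {4,2}
pos 3: 4 → hit
pos 4: 6 → fault, frames {2,4,6}
pos 5: 2 → hit
pos 6: 6 → hit
pos 7: 0 → fault, frames {4,2,6,0}
pos 8: 7 → fault, evict 4, frames {2,6,0,7}
At position 8, page 4 is evicted.

4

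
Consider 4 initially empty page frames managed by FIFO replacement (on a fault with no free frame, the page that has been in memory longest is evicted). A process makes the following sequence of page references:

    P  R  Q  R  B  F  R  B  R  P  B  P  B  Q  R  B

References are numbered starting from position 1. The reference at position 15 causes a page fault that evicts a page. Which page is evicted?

Q

pos 1: P -> miss, frames (P)
pos 2: R -> miss, frames (P R)
pos 3: Q -> miss, frames (P R Q)
pos 4: R -> hit
pos 5: B -> miss, frames (P R Q B)
pos 6: F -> miss, evict P, frames (R Q B F)
pos 7: R -> hit
pos 8: B -> hit
pos 9: R -> hit
pos 10: P -> miss, evict R, frames (Q B F P)
pos 11: B -> hit
pos 12: P -> hit
pos 13: B -> hit
pos 14: Q -> hit
pos 15: R -> miss, evict Q, frames (B F P R)
At position 15, page Q is evicted.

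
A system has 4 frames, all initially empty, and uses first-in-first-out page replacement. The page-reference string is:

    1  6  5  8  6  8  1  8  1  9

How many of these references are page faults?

1 -> fault, frames {1}
6 -> fault, frames {1,6}
5 -> fault, frames {1,6,5}
8 -> fault, frames {1,6,5,8}
6 -> hit
8 -> hit
1 -> hit
8 -> hit
1 -> hit
9 -> fault, evict 1, frames {6,5,8,9}
Page faults: 5.

5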